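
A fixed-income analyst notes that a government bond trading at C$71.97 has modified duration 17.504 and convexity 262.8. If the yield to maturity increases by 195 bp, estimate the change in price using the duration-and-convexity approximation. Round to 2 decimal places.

Duration effect: -D_mod·Δy = -17.504 × (+0.0195) = -0.341328
Convexity effect: ½·C·(Δy)² = 0.5 × 262.8 × (0.0195)² = +0.04996485
ΔP/P ≈ -0.341328 + 0.04996485 = -0.29136315
ΔP ≈ 71.97 × (-0.29136315) = -20.9694059055.

-C$20.97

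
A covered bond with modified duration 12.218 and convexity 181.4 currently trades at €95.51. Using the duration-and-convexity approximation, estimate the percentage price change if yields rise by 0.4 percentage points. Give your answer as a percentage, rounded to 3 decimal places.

Duration effect: -D_mod·Δy = -12.218 × (+0.004) = -0.048872
Convexity effect: ½·C·(Δy)² = 0.5 × 181.4 × (0.004)² = +0.0014512
ΔP/P ≈ -0.048872 + 0.0014512 = -0.0474208
= -4.74208%.

-4.742%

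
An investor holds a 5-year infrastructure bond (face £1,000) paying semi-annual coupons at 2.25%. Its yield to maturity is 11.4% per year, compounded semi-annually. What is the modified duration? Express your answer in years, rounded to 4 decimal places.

4.4314 years

Periodic yield y = 0.057. First find Macaulay duration:
  t   CF        PV=CF/(1+0.057)^t    t·PV
  1        11.25        10.6433        10.6433
  2        11.25        10.0694        20.1388
  3        11.25         9.5264        28.5791
  4        11.25         9.0127        36.0506
  5        11.25         8.5266        42.6332
  6        11.25         8.0668        48.4009
  7        11.25         7.6318        53.4227
  8        11.25         7.2203        57.7621
  9        11.25         6.8309        61.4781
  10    1,011.25       580.9097     5,809.0974
  Σ                    658.4379     6,168.2061
P = 658.4379; Macaulay duration = 6,168.2061 / 658.4379 = 9.36794 half-year periods = 4.68397 years.
Modified duration = D_Mac / (1 + y) = 4.68397 / 1.057 = 4.43138 years.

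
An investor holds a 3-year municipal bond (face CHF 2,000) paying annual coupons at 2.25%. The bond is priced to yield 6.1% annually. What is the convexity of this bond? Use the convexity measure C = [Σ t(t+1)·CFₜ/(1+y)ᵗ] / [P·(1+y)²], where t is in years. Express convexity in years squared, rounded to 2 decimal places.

With y = 0.061:
  t   CF        PV=CF/(1+0.061)^t    t·PV        t(t+1)·PV
  1        45.00        42.4128        42.4128          84.8256
  2        45.00        39.9744        79.9488         239.8463
  3     2,045.00     1,712.1711     5,136.5133      20,546.0531
  Σ                  1,794.5583     5,258.8749      20,870.7250
P = 1,794.5583.
Convexity = Σ t(t+1)·PV / [P·(1+y)²] = 20,870.7250 / (1,794.5583 × 1.125721) = 10.33116.

10.33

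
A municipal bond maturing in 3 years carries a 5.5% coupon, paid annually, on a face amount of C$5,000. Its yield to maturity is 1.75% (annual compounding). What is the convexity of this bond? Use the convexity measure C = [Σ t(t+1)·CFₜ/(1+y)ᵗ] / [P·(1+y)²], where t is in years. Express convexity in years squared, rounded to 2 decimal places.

10.84

With y = 0.0175:
  t   CF        PV=CF/(1+0.0175)^t    t·PV        t(t+1)·PV
  1       275.00       270.2703       270.2703         540.5405
  2       275.00       265.6219       531.2438       1,593.7313
  3     5,275.00     5,007.4798    15,022.4395      60,089.7582
  Σ                  5,543.3720    15,823.9536      62,224.0301
P = 5,543.3720.
Convexity = Σ t(t+1)·PV / [P·(1+y)²] = 62,224.0301 / (5,543.3720 × 1.035306) = 10.84215.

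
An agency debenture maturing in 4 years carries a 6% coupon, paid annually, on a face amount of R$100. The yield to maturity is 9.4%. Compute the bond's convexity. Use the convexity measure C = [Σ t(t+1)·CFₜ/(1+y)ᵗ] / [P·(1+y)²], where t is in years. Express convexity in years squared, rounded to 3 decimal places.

With y = 0.094:
  t   CF        PV=CF/(1+0.094)^t    t·PV        t(t+1)·PV
  1         6.00         5.4845         5.4845          10.9689
  2         6.00         5.0132        10.0264          30.0793
  3         6.00         4.5825        13.7474          54.9896
  4       106.00        74.0008       296.0033       1,480.0166
  Σ                     89.0810       325.2616       1,576.0544
P = 89.0810.
Convexity = Σ t(t+1)·PV / [P·(1+y)²] = 1,576.0544 / (89.0810 × 1.196836) = 14.78263.

14.783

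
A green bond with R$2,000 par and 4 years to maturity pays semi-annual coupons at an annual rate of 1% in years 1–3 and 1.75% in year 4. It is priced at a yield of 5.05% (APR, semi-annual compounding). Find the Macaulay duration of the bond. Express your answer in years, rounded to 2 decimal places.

3.92 years

Periodic yield y = 0.02525. Discount each cash flow and weight by its period:
  t   CF        PV=CF/(1+0.02525)^t    t·PV
  1        10.00         9.7537         9.7537
  2        10.00         9.5135        19.0270
  3        10.00         9.2792        27.8376
  4        10.00         9.0507        36.2027
  5        10.00         8.8278        44.1389
  6        10.00         8.6104        51.6622
  7        17.50        14.6970       102.8792
  8     2,017.50     1,652.6288    13,221.0305
  Σ                  1,722.3611    13,512.5318
Price P = Σ PV = 1,722.3611.
Macaulay duration = Σ(t·PV) / P = 13,512.5318 / 1,722.3611 = 7.84535 half-year periods.
In years: 7.84535 / 2 = 3.92268 years.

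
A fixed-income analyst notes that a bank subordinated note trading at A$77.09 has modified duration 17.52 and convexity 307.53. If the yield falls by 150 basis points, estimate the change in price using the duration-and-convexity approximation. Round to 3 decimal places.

+A$22.926

Duration effect: -D_mod·Δy = -17.52 × (-0.015) = +0.262800
Convexity effect: ½·C·(Δy)² = 0.5 × 307.53 × (-0.015)² = +0.034597125
ΔP/P ≈ +0.262800 + 0.034597125 = +0.297397125
ΔP ≈ 77.09 × (+0.297397125) = +22.92634436625.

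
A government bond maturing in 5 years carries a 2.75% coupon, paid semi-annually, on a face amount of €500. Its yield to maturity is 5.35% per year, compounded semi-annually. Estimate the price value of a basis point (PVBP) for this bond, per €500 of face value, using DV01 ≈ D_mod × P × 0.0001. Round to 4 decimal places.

€0.2023

Periodic yield y = 0.02675.
  t   CF        PV=CF/(1+0.02675)^t    t·PV
  1        6.875         6.6959         6.6959
  2        6.875         6.5214        13.0429
  3        6.875         6.3515        19.0546
  4        6.875         6.1861        24.7442
  5        6.875         6.0249        30.1245
  6        6.875         5.8679        35.2075
  7        6.875         5.7150        40.0053
  8        6.875         5.5662        44.5292
  9        6.875         5.4211        48.7902
  10     506.875       389.2725     3,892.7253
  Σ                    443.6226     4,154.9196
P = 443.6226; D_Mac = 9.36589 half-year periods = 4.68294 yrs; D_mod = 4.56094 yrs.
DV01 ≈ 4.56094 × 443.6226 × 0.0001 = 0.202334.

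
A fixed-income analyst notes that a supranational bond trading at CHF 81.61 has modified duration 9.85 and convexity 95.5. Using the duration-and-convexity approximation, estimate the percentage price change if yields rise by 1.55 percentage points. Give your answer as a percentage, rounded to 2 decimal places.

Duration effect: -D_mod·Δy = -9.85 × (+0.0155) = -0.152675
Convexity effect: ½·C·(Δy)² = 0.5 × 95.5 × (0.0155)² = +0.0114719375
ΔP/P ≈ -0.152675 + 0.0114719375 = -0.1412030625
= -14.12030625%.

-14.12%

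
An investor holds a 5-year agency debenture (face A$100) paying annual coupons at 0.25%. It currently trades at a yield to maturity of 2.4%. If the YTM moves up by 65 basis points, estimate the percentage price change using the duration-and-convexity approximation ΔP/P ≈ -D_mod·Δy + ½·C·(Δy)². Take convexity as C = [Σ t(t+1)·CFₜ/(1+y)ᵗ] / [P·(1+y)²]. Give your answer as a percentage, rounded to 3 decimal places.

-3.097%

With y = 0.024:
  t   CF        PV=CF/(1+0.024)^t    t·PV        t(t+1)·PV
  1         0.25         0.2441         0.2441           0.4883
  2         0.25         0.2384         0.4768           1.4305
  3         0.25         0.2328         0.6985           2.7940
  4         0.25         0.2274         0.9095           4.5475
  5       100.25        89.0399       445.1994       2,671.1966
  Σ                     89.9827       447.5284       2,680.4568
P = 89.9827; D_Mac = 4.97350 yrs; D_mod = 4.85693 yrs; C = 28.40862.
Duration effect: -4.85693 × (+0.0065) = -0.031570
Convexity effect: 0.5 × 28.40862 × (0.0065)² = +0.0006001
ΔP/P ≈ -0.031570 + 0.0006001 = -0.030970 = -3.0970%.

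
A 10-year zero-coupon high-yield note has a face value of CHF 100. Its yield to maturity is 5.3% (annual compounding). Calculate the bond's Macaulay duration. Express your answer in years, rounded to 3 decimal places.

A zero-coupon bond has a single cash flow at maturity, so its Macaulay duration equals its maturity: 10 years.

10.000 years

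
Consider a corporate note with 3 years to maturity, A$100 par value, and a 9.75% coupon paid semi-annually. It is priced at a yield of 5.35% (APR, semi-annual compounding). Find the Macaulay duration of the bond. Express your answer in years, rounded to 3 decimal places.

2.693 years

Periodic yield y = 0.02675. Discount each cash flow and weight by its period:
  t   CF        PV=CF/(1+0.02675)^t    t·PV
  1        4.875         4.7480         4.7480
  2        4.875         4.6243         9.2486
  3        4.875         4.5038        13.5114
  4        4.875         4.3865        17.5459
  5        4.875         4.2722        21.3610
  6      104.875        89.5125       537.0750
  Σ                    112.0473       603.4899
Price P = Σ PV = 112.0473.
Macaulay duration = Σ(t·PV) / P = 603.4899 / 112.0473 = 5.38603 half-year periods.
In years: 5.38603 / 2 = 2.69301 years.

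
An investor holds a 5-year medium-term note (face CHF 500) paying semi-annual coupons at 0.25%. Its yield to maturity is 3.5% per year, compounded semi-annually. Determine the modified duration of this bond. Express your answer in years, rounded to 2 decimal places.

Periodic yield y = 0.0175. First find Macaulay duration:
  t   CF        PV=CF/(1+0.0175)^t    t·PV
  1        0.625         0.6143         0.6143
  2        0.625         0.6037         1.2074
  3        0.625         0.5933         1.7799
  4        0.625         0.5831         2.3324
  5        0.625         0.5731         2.8654
  6        0.625         0.5632         3.3793
  7        0.625         0.5535         3.8747
  8        0.625         0.5440         4.3521
  9        0.625         0.5347         4.8119
  10     500.625       420.8898     4,208.8975
  Σ                    426.0526     4,234.1147
P = 426.0526; Macaulay duration = 4,234.1147 / 426.0526 = 9.93801 half-year periods = 4.96901 years.
Modified duration = D_Mac / (1 + y) = 4.96901 / 1.0175 = 4.88354 years.

4.88 years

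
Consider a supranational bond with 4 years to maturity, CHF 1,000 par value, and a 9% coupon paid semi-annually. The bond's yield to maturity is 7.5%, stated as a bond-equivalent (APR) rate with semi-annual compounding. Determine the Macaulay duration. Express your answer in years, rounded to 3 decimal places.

Periodic yield y = 0.0375. Discount each cash flow and weight by its period:
  t   CF        PV=CF/(1+0.0375)^t    t·PV
  1        45.00        43.3735        43.3735
  2        45.00        41.8058        83.6116
  3        45.00        40.2947       120.8842
  4        45.00        38.8383       155.3532
  5        45.00        37.4345       187.1725
  6        45.00        36.0814       216.4886
  7        45.00        34.7773       243.4411
  8     1,045.00       778.4155     6,227.3236
  Σ                  1,051.0210     7,277.6482
Price P = Σ PV = 1,051.0210.
Macaulay duration = Σ(t·PV) / P = 7,277.6482 / 1,051.0210 = 6.92436 half-year periods.
In years: 6.92436 / 2 = 3.46218 years.

3.462 years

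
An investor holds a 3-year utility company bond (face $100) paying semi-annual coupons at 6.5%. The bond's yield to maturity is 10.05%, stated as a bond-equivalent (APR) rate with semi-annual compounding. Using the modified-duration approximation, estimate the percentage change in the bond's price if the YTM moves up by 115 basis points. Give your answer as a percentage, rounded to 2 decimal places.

Periodic yield y = 0.05025. Modified duration first:
  t   CF        PV=CF/(1+0.05025)^t    t·PV
  1         3.25         3.0945         3.0945
  2         3.25         2.9464         5.8929
  3         3.25         2.8055         8.4164
  4         3.25         2.6712        10.6850
  5         3.25         2.5434        12.7172
  6       103.25        76.9368       461.6206
  Σ                     90.9978       502.4265
P = 90.9978; D_Mac = 5.52130 half-year periods = 2.76065 yrs; D_mod = 2.76065/(1+0.05025) = 2.62857 yrs.
ΔP/P ≈ -D_mod · Δy = -2.62857 × (+0.0115) = -0.030228 = -3.0228%.

-3.02%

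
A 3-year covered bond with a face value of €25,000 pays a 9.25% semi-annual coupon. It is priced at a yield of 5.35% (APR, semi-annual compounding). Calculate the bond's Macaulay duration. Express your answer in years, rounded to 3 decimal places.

2.705 years

Periodic yield y = 0.02675. Discount each cash flow and weight by its period:
  t   CF        PV=CF/(1+0.02675)^t    t·PV
  1     1,156.25     1,126.1261     1,126.1261
  2     1,156.25     1,096.7871     2,193.5741
  3     1,156.25     1,068.2124     3,204.6372
  4     1,156.25     1,040.3822     4,161.5287
  5     1,156.25     1,013.2770     5,066.3850
  6    26,156.25    22,324.7812   133,948.6870
  Σ                 27,669.5659   149,700.9382
Price P = Σ PV = 27,669.5659.
Macaulay duration = Σ(t·PV) / P = 149,700.9382 / 27,669.5659 = 5.41031 half-year periods.
In years: 5.41031 / 2 = 2.70516 years.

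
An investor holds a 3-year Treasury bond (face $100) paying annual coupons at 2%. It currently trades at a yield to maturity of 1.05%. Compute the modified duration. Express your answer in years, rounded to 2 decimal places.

Periodic yield y = 0.0105. First find Macaulay duration:
  t   CF        PV=CF/(1+0.0105)^t    t·PV
  1         2.00         1.9792         1.9792
  2         2.00         1.9587         3.9173
  3       102.00        98.8533       296.5599
  Σ                    102.7912       302.4565
P = 102.7912; Macaulay duration = 302.4565 / 102.7912 = 2.94244 years.
Modified duration = D_Mac / (1 + y) = 2.94244 / 1.0105 = 2.91186 years.

2.91 years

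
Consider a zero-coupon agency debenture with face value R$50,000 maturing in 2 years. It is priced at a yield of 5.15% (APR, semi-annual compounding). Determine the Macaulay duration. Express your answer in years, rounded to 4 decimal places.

A zero-coupon bond has a single cash flow at maturity, so its Macaulay duration equals its maturity: 2 years.
(Equivalently: 4 semi-annual periods ÷ 2 = 2 years.)

2.0000 years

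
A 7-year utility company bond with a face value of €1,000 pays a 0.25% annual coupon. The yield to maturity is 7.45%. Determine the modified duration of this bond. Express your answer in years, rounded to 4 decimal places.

6.4490 years

Periodic yield y = 0.0745. First find Macaulay duration:
  t   CF        PV=CF/(1+0.0745)^t    t·PV
  1         2.50         2.3267         2.3267
  2         2.50         2.1653         4.3307
  3         2.50         2.0152         6.0456
  4         2.50         1.8755         7.5020
  5         2.50         1.7455         8.7273
  6         2.50         1.6244         9.7466
  7     1,002.50       606.2328     4,243.6297
  Σ                    617.9854     4,282.3085
P = 617.9854; Macaulay duration = 4,282.3085 / 617.9854 = 6.92947 years.
Modified duration = D_Mac / (1 + y) = 6.92947 / 1.0745 = 6.44901 years.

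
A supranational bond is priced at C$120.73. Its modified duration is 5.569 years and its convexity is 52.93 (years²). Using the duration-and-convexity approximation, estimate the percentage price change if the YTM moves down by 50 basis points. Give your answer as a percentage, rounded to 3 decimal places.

+2.851%

Duration effect: -D_mod·Δy = -5.569 × (-0.005) = +0.027845
Convexity effect: ½·C·(Δy)² = 0.5 × 52.93 × (-0.005)² = +0.000661625
ΔP/P ≈ +0.027845 + 0.000661625 = +0.028506625
= +2.8506625%.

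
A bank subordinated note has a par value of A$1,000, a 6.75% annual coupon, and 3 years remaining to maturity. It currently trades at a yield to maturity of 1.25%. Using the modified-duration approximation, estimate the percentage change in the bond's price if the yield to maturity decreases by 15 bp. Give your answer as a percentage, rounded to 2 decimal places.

Periodic yield y = 0.0125. Modified duration first:
  t   CF        PV=CF/(1+0.0125)^t    t·PV
  1        67.50        66.6667        66.6667
  2        67.50        65.8436       131.6872
  3     1,067.50     1,028.4491     3,085.3472
  Σ                  1,160.9594     3,283.7011
P = 1,160.9594; D_Mac = 2.82844 yrs; D_mod = 2.82844/(1+0.0125) = 2.79352 yrs.
ΔP/P ≈ -D_mod · Δy = -2.79352 × (-0.0015) = +0.004190 = +0.4190%.

+0.42%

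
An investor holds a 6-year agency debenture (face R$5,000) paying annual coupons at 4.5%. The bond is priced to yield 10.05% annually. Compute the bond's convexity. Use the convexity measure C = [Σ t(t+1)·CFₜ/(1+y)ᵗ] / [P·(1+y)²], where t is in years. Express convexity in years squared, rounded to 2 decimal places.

29.24

With y = 0.1005:
  t   CF        PV=CF/(1+0.1005)^t    t·PV        t(t+1)·PV
  1       225.00       204.4525       204.4525         408.9050
  2       225.00       185.7815       371.5630       1,114.6889
  3       225.00       168.8155       506.4466       2,025.7863
  4       225.00       153.3989       613.5957       3,067.9786
  5       225.00       139.3902       696.9511       4,181.7064
  6     5,225.00     2,941.3453    17,648.0719     123,536.5031
  Σ                  3,793.1840    20,041.0807     134,335.5683
P = 3,793.1840.
Convexity = Σ t(t+1)·PV / [P·(1+y)²] = 134,335.5683 / (3,793.1840 × 1.211100) = 29.24200.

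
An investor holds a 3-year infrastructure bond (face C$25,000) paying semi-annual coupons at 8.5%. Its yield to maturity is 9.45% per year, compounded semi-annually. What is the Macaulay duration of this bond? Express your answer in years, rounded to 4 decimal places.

2.7062 years

Periodic yield y = 0.04725. Discount each cash flow and weight by its period:
  t   CF        PV=CF/(1+0.04725)^t    t·PV
  1     1,062.50     1,014.5619     1,014.5619
  2     1,062.50       968.7868     1,937.5735
  3     1,062.50       925.0769     2,775.2307
  4     1,062.50       883.3391     3,533.3565
  5     1,062.50       843.4845     4,217.4224
  6    26,062.50    19,756.6751   118,540.0507
  Σ                 24,391.9243   132,018.1957
Price P = Σ PV = 24,391.9243.
Macaulay duration = Σ(t·PV) / P = 132,018.1957 / 24,391.9243 = 5.41237 half-year periods.
In years: 5.41237 / 2 = 2.70619 years.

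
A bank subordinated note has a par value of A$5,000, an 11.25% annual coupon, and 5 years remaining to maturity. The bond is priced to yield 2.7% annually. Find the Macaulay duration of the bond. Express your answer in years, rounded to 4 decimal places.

Periodic yield y = 0.027. Discount each cash flow and weight by its year:
  t   CF        PV=CF/(1+0.027)^t    t·PV
  1       562.50       547.7118       547.7118
  2       562.50       533.3123     1,066.6247
  3       562.50       519.2915     1,557.8744
  4       562.50       505.6392     2,022.5569
  5     5,562.50     4,868.7537    24,343.7686
  Σ                  6,974.7085    29,538.5363
Price P = Σ PV = 6,974.7085.
Macaulay duration = Σ(t·PV) / P = 29,538.5363 / 6,974.7085 = 4.23509 years.

4.2351 years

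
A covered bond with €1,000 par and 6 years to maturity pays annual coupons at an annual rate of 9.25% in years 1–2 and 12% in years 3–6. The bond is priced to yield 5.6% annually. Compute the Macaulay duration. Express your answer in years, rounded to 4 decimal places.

4.9276 years

Periodic yield y = 0.056. Discount each cash flow and weight by its year:
  t   CF        PV=CF/(1+0.056)^t    t·PV
  1        92.50        87.5947        87.5947
  2        92.50        82.9495       165.8990
  3       120.00       101.9036       305.7108
  4       120.00        96.4996       385.9985
  5       120.00        91.3822       456.9110
  6     1,120.00       807.6710     4,846.0263
  Σ                  1,268.0007     6,248.1403
Price P = Σ PV = 1,268.0007.
Macaulay duration = Σ(t·PV) / P = 6,248.1403 / 1,268.0007 = 4.92755 years.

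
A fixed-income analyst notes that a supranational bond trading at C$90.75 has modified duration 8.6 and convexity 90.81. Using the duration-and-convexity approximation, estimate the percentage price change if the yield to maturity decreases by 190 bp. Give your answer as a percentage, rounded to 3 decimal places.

+17.979%

Duration effect: -D_mod·Δy = -8.6 × (-0.019) = +0.163400
Convexity effect: ½·C·(Δy)² = 0.5 × 90.81 × (-0.019)² = +0.016391205
ΔP/P ≈ +0.163400 + 0.016391205 = +0.179791205
= +17.9791205%.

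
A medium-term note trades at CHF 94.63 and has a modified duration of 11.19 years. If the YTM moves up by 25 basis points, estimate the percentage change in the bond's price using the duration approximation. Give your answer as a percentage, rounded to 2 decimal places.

Duration approximation: ΔP/P ≈ -D_mod · Δy = -11.19 × (+0.0025) = -0.027975.
As a percentage: -2.7975%.

-2.80%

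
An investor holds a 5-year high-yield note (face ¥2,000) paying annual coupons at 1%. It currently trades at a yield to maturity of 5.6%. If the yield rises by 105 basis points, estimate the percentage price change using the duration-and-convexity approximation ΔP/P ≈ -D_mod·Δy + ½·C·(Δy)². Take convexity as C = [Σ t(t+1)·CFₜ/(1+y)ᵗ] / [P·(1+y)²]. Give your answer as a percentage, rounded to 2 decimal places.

-4.72%

With y = 0.056:
  t   CF        PV=CF/(1+0.056)^t    t·PV        t(t+1)·PV
  1        20.00        18.9394        18.9394          37.8788
  2        20.00        17.9350        35.8701         107.6102
  3        20.00        16.9839        50.9518         203.8072
  4        20.00        16.0833        64.3331         321.6654
  5     2,020.00     1,538.2672     7,691.3360      46,148.0159
  Σ                  1,608.2088     7,861.4303      46,818.9774
P = 1,608.2088; D_Mac = 4.88831 yrs; D_mod = 4.62909 yrs; C = 26.10668.
Duration effect: -4.62909 × (+0.0105) = -0.048605
Convexity effect: 0.5 × 26.10668 × (0.0105)² = +0.0014391
ΔP/P ≈ -0.048605 + 0.0014391 = -0.047166 = -4.7166%.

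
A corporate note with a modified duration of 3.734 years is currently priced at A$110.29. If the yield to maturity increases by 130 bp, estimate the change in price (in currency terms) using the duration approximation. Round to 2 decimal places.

Duration approximation: ΔP/P ≈ -D_mod · Δy = -3.734 × (+0.013) = -0.048542.
ΔP ≈ 110.29 × (-0.048542) = -5.35369718.

-A$5.35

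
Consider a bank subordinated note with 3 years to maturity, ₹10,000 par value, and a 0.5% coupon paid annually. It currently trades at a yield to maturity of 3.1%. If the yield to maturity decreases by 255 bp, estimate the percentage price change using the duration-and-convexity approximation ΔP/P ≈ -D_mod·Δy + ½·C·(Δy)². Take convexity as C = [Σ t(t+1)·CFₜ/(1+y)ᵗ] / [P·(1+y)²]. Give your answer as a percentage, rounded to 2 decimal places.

With y = 0.031:
  t   CF        PV=CF/(1+0.031)^t    t·PV        t(t+1)·PV
  1        50.00        48.4966        48.4966          96.9932
  2        50.00        47.0384        94.0768         282.2305
  3    10,050.00     9,170.4377    27,511.3132     110,045.2527
  Σ                  9,265.9727    27,653.8866     110,424.4764
P = 9,265.9727; D_Mac = 2.98446 yrs; D_mod = 2.89472 yrs; C = 11.21133.
Duration effect: -2.89472 × (-0.0255) = +0.073815
Convexity effect: 0.5 × 11.21133 × (-0.0255)² = +0.0036451
ΔP/P ≈ +0.073815 + 0.0036451 = +0.077460 = +7.7460%.

+7.75%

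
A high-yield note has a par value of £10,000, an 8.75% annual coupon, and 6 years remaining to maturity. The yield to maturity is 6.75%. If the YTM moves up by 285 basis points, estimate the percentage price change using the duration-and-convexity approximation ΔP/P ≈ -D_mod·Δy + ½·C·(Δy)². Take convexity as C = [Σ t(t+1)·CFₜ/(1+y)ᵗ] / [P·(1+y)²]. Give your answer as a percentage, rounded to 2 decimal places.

With y = 0.0675:
  t   CF        PV=CF/(1+0.0675)^t    t·PV        t(t+1)·PV
  1       875.00       819.6721       819.6721       1,639.3443
  2       875.00       767.8427     1,535.6855       4,607.0565
  3       875.00       719.2906     2,157.8719       8,631.4875
  4       875.00       673.8086     2,695.2342      13,476.1710
  5       875.00       631.2024     3,156.0119      18,936.0717
  6    10,875.00     7,348.8937    44,093.3620     308,653.5340
  Σ                 10,960.7101    54,457.8377     355,943.6650
P = 10,960.7101; D_Mac = 4.96846 yrs; D_mod = 4.65429 yrs; C = 28.49750.
Duration effect: -4.65429 × (+0.0285) = -0.132647
Convexity effect: 0.5 × 28.49750 × (0.0285)² = +0.0115735
ΔP/P ≈ -0.132647 + 0.0115735 = -0.121074 = -12.1074%.

-12.11%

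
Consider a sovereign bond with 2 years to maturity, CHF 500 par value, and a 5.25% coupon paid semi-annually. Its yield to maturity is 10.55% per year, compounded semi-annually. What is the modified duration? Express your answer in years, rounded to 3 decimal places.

Periodic yield y = 0.05275. First find Macaulay duration:
  t   CF        PV=CF/(1+0.05275)^t    t·PV
  1       13.125        12.4673        12.4673
  2       13.125        11.8426        23.6853
  3       13.125        11.2492        33.7477
  4      513.125       417.7555     1,671.0220
  Σ                    453.3147     1,740.9224
P = 453.3147; Macaulay duration = 1,740.9224 / 453.3147 = 3.84043 half-year periods = 1.92021 years.
Modified duration = D_Mac / (1 + y) = 1.92021 / 1.05275 = 1.82400 years.

1.824 years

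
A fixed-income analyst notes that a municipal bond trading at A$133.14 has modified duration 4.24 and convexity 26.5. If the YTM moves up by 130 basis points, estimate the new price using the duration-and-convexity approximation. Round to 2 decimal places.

Duration effect: -D_mod·Δy = -4.24 × (+0.013) = -0.055120
Convexity effect: ½·C·(Δy)² = 0.5 × 26.5 × (0.013)² = +0.00223925
ΔP/P ≈ -0.055120 + 0.00223925 = -0.05288075
New price ≈ 133.14 × (1 - 0.05288075) = 126.099456945.

A$126.10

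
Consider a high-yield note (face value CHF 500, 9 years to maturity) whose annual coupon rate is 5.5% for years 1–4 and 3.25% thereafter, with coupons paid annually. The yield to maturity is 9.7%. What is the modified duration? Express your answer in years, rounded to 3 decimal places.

6.438 years

Periodic yield y = 0.097. First find Macaulay duration:
  t   CF        PV=CF/(1+0.097)^t    t·PV
  1        27.50        25.0684        25.0684
  2        27.50        22.8517        45.7035
  3        27.50        20.8311        62.4934
  4        27.50        18.9892        75.9567
  5        16.25        10.2287        51.1435
  6        16.25         9.3242        55.9455
  7        16.25         8.4998        59.4984
  8        16.25         7.7482        61.9855
  9       516.25       224.3884     2,019.4957
  Σ                    347.9297     2,457.2905
P = 347.9297; Macaulay duration = 2,457.2905 / 347.9297 = 7.06261 years.
Modified duration = D_Mac / (1 + y) = 7.06261 / 1.097 = 6.43811 years.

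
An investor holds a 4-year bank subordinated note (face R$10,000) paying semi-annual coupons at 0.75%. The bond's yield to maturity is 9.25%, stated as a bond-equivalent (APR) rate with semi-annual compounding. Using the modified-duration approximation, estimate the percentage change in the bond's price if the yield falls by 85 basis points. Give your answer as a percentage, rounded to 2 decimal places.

+3.20%

Periodic yield y = 0.04625. Modified duration first:
  t   CF        PV=CF/(1+0.04625)^t    t·PV
  1        37.50        35.8423        35.8423
  2        37.50        34.2579        68.5157
  3        37.50        32.7435        98.2304
  4        37.50        31.2960       125.1842
  5        37.50        29.9126       149.5629
  6        37.50        28.5903       171.5417
  7        37.50        27.3264       191.2850
  8    10,037.50     6,991.0401    55,928.3204
  Σ                  7,211.0090    56,768.4827
P = 7,211.0090; D_Mac = 7.87247 half-year periods = 3.93624 yrs; D_mod = 3.93624/(1+0.04625) = 3.76223 yrs.
ΔP/P ≈ -D_mod · Δy = -3.76223 × (-0.0085) = +0.031979 = +3.1979%.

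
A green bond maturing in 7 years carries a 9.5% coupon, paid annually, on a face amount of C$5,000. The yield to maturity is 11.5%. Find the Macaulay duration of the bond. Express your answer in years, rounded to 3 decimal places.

5.334 years

Periodic yield y = 0.115. Discount each cash flow and weight by its year:
  t   CF        PV=CF/(1+0.115)^t    t·PV
  1       475.00       426.0090       426.0090
  2       475.00       382.0708       764.1416
  3       475.00       342.6644     1,027.9932
  4       475.00       307.3223     1,229.2894
  5       475.00       275.6254     1,378.1271
  6       475.00       247.1977     1,483.1861
  7     5,475.00     2,555.4068    17,887.8478
  Σ                  4,536.2965    24,196.5943
Price P = Σ PV = 4,536.2965.
Macaulay duration = Σ(t·PV) / P = 24,196.5943 / 4,536.2965 = 5.33400 years.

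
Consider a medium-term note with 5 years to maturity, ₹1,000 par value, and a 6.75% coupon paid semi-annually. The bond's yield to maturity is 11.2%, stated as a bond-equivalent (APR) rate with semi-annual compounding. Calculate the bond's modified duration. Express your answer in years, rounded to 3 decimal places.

4.023 years

Periodic yield y = 0.056. First find Macaulay duration:
  t   CF        PV=CF/(1+0.056)^t    t·PV
  1        33.75        31.9602        31.9602
  2        33.75        30.2654        60.5307
  3        33.75        28.6604        85.9812
  4        33.75        27.1405       108.5621
  5        33.75        25.7012       128.5062
  6        33.75        24.3383       146.0298
  7        33.75        23.0476       161.3334
  8        33.75        21.8254       174.6033
  9        33.75        20.6680       186.0120
  10    1,033.75       599.4823     5,994.8227
  Σ                    833.0894     7,078.3416
P = 833.0894; Macaulay duration = 7,078.3416 / 833.0894 = 8.49650 half-year periods = 4.24825 years.
Modified duration = D_Mac / (1 + y) = 4.24825 / 1.056 = 4.02296 years.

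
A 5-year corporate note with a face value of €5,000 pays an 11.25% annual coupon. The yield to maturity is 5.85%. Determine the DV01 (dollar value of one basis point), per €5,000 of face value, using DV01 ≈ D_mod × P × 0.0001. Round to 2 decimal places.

Periodic yield y = 0.0585.
  t   CF        PV=CF/(1+0.0585)^t    t·PV
  1       562.50       531.4124       531.4124
  2       562.50       502.0429     1,004.0857
  3       562.50       474.2965     1,422.8896
  4       562.50       448.0836     1,792.3345
  5     5,562.50     4,186.1589    20,930.7946
  Σ                  6,141.9943    25,681.5168
P = 6,141.9943; D_Mac = 4.18130 yrs; D_mod = 3.95021 yrs.
DV01 ≈ 3.95021 × 6,141.9943 × 0.0001 = 2.426218.

€2.43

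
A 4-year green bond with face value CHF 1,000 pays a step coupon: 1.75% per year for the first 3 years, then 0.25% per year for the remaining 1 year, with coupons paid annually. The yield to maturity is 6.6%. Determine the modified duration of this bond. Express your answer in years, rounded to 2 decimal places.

Periodic yield y = 0.066. First find Macaulay duration:
  t   CF        PV=CF/(1+0.066)^t    t·PV
  1        17.50        16.4165        16.4165
  2        17.50        15.4001        30.8002
  3        17.50        14.4466        43.3399
  4     1,002.50       776.3464     3,105.3857
  Σ                    822.6097     3,195.9423
P = 822.6097; Macaulay duration = 3,195.9423 / 822.6097 = 3.88513 years.
Modified duration = D_Mac / (1 + y) = 3.88513 / 1.066 = 3.64458 years.

3.64 years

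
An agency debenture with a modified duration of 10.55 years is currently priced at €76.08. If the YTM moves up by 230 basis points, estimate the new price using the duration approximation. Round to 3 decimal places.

€57.619

Duration approximation: ΔP/P ≈ -D_mod · Δy = -10.55 × (+0.023) = -0.242650.
New price ≈ 76.08 × (1 - 0.242650) = 57.619188.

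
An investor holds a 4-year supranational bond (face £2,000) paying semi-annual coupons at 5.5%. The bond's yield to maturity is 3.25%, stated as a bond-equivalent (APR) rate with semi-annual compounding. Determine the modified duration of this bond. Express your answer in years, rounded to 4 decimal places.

Periodic yield y = 0.01625. First find Macaulay duration:
  t   CF        PV=CF/(1+0.01625)^t    t·PV
  1        55.00        54.1205        54.1205
  2        55.00        53.2551       106.5103
  3        55.00        52.4036       157.2108
  4        55.00        51.5656       206.2626
  5        55.00        50.7411       253.7055
  6        55.00        49.9297       299.5785
  7        55.00        49.1314       343.9195
  8     2,055.00     1,806.3727    14,450.9815
  Σ                  2,167.5198    15,872.2891
P = 2,167.5198; Macaulay duration = 15,872.2891 / 2,167.5198 = 7.32279 half-year periods = 3.66139 years.
Modified duration = D_Mac / (1 + y) = 3.66139 / 1.01625 = 3.60285 years.

3.6028 years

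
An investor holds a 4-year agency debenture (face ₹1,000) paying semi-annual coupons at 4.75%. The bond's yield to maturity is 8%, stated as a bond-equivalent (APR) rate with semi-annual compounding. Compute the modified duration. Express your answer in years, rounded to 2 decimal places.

Periodic yield y = 0.04. First find Macaulay duration:
  t   CF        PV=CF/(1+0.04)^t    t·PV
  1        23.75        22.8365        22.8365
  2        23.75        21.9582        43.9164
  3        23.75        21.1137        63.3410
  4        23.75        20.3016        81.2064
  5        23.75        19.5208        97.6038
  6        23.75        18.7700       112.6198
  7        23.75        18.0480       126.3363
  8     1,023.75       748.0441     5,984.3528
  Σ                    890.5929     6,532.2131
P = 890.5929; Macaulay duration = 6,532.2131 / 890.5929 = 7.33468 half-year periods = 3.66734 years.
Modified duration = D_Mac / (1 + y) = 3.66734 / 1.04 = 3.52629 years.

3.53 years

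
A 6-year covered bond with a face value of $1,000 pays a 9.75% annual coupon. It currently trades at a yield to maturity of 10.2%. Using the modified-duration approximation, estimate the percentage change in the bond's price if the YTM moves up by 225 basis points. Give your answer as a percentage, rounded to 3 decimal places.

Periodic yield y = 0.102. Modified duration first:
  t   CF        PV=CF/(1+0.102)^t    t·PV
  1        97.50        88.4755        88.4755
  2        97.50        80.2863       160.5726
  3        97.50        72.8551       218.5652
  4        97.50        66.1117       264.4467
  5        97.50        59.9925       299.9623
  6     1,097.50       612.7946     3,676.7679
  Σ                    980.5157     4,708.7902
P = 980.5157; D_Mac = 4.80236 yrs; D_mod = 4.80236/(1+0.102) = 4.35786 yrs.
ΔP/P ≈ -D_mod · Δy = -4.35786 × (+0.0225) = -0.098052 = -9.8052%.

-9.805%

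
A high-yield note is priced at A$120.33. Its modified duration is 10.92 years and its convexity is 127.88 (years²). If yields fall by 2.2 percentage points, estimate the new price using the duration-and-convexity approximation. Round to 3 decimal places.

Duration effect: -D_mod·Δy = -10.92 × (-0.022) = +0.240240
Convexity effect: ½·C·(Δy)² = 0.5 × 127.88 × (-0.022)² = +0.03094696
ΔP/P ≈ +0.240240 + 0.03094696 = +0.27118696
New price ≈ 120.33 × (1 + 0.27118696) = 152.9619268968.

A$152.962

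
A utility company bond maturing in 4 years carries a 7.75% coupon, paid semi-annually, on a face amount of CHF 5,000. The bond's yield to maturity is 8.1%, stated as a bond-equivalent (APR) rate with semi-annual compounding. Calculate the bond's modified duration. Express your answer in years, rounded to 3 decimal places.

Periodic yield y = 0.0405. First find Macaulay duration:
  t   CF        PV=CF/(1+0.0405)^t    t·PV
  1       193.75       186.2086       186.2086
  2       193.75       178.9606       357.9213
  3       193.75       171.9949       515.9846
  4       193.75       165.3002       661.2008
  5       193.75       158.8661       794.3306
  6       193.75       152.6825       916.0949
  7       193.75       146.7395     1,027.1767
  8     5,193.75     3,780.4575    30,243.6603
  Σ                  4,941.2099    34,702.5777
P = 4,941.2099; Macaulay duration = 34,702.5777 / 4,941.2099 = 7.02309 half-year periods = 3.51155 years.
Modified duration = D_Mac / (1 + y) = 3.51155 / 1.0405 = 3.37486 years.

3.375 years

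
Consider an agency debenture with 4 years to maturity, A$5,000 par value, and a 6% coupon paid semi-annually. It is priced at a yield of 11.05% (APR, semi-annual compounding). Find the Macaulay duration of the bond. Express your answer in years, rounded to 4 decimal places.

3.5728 years

Periodic yield y = 0.05525. Discount each cash flow and weight by its period:
  t   CF        PV=CF/(1+0.05525)^t    t·PV
  1       150.00       142.1464       142.1464
  2       150.00       134.7040       269.4080
  3       150.00       127.6513       382.9538
  4       150.00       120.9678       483.8712
  5       150.00       114.6343       573.1713
  6       150.00       108.6323       651.7940
  7       150.00       102.9446       720.6125
  8     5,150.00     3,349.3794    26,795.0350
  Σ                  4,201.0601    30,018.9923
Price P = Σ PV = 4,201.0601.
Macaulay duration = Σ(t·PV) / P = 30,018.9923 / 4,201.0601 = 7.14558 half-year periods.
In years: 7.14558 / 2 = 3.57279 years.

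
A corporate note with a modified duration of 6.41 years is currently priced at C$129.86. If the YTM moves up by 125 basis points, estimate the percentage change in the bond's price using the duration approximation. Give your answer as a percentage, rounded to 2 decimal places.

Duration approximation: ΔP/P ≈ -D_mod · Δy = -6.41 × (+0.0125) = -0.080125.
As a percentage: -8.0125%.

-8.01%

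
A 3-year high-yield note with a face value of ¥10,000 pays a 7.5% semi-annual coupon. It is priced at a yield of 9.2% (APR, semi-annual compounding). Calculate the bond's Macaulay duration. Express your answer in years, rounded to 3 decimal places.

2.735 years

Periodic yield y = 0.046. Discount each cash flow and weight by its period:
  t   CF        PV=CF/(1+0.046)^t    t·PV
  1       375.00       358.5086       358.5086
  2       375.00       342.7425       685.4849
  3       375.00       327.6696       983.0089
  4       375.00       313.2597     1,253.0388
  5       375.00       299.4835     1,497.4173
  6    10,375.00     7,921.3280    47,527.9682
  Σ                  9,562.9919    52,305.4267
Price P = Σ PV = 9,562.9919.
Macaulay duration = Σ(t·PV) / P = 52,305.4267 / 9,562.9919 = 5.46957 half-year periods.
In years: 5.46957 / 2 = 2.73478 years.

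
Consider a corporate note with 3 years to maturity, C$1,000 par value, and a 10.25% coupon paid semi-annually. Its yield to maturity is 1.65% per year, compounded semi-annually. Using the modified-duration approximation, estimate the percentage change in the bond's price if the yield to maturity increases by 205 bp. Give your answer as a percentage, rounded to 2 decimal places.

-5.49%

Periodic yield y = 0.00825. Modified duration first:
  t   CF        PV=CF/(1+0.00825)^t    t·PV
  1        51.25        50.8306        50.8306
  2        51.25        50.4147       100.8295
  3        51.25        50.0022       150.0066
  4        51.25        49.5931       198.3723
  5        51.25        49.1873       245.9363
  6     1,051.25     1,000.6832     6,004.0994
  Σ                  1,250.7112     6,750.0747
P = 1,250.7112; D_Mac = 5.39699 half-year periods = 2.69849 yrs; D_mod = 2.69849/(1+0.00825) = 2.67641 yrs.
ΔP/P ≈ -D_mod · Δy = -2.67641 × (+0.0205) = -0.054866 = -5.4866%.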